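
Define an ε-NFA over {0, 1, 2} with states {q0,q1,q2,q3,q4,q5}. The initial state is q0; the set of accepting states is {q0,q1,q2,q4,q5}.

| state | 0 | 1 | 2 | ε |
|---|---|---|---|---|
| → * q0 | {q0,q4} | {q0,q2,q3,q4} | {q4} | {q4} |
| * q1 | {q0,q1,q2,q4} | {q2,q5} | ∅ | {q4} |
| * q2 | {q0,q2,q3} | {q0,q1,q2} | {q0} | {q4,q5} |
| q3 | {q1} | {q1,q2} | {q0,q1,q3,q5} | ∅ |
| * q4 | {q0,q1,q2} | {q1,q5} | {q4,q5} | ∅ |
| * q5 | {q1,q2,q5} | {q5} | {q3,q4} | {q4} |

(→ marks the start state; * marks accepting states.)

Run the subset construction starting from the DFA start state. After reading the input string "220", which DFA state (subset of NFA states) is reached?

{q0,q1,q2,q4,q5}

Start: {q0,q4}.
δ(q0,2) = {q4}; δ(q4,2) = {q4,q5}.
Union: {q4,q5}.
After 2: {q4,q5}.
δ(q4,2) = {q4,q5}; δ(q5,2) = {q3,q4}.
Union: {q3,q4,q5}.
After 2: {q3,q4,q5}.
δ(q3,0) = {q1}; δ(q4,0) = {q0,q1,q2}; δ(q5,0) = {q1,q2,q5}.
Union: {q0,q1,q2,q5}.
ε-closure gives {q0,q1,q2,q4,q5}.
After 0: {q0,q1,q2,q4,q5}.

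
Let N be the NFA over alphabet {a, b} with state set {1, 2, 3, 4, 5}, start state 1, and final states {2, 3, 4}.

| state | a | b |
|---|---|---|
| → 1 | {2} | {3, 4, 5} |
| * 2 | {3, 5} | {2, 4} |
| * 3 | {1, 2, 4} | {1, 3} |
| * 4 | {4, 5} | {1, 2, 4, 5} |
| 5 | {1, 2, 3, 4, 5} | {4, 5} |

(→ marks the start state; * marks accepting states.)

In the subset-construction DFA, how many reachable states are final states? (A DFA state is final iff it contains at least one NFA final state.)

Start state of the DFA: {1}.
{1} --a--> {2}  [new]
{1} --b--> {3, 4, 5}  [new]
{2} --a--> {3, 5}  [new]
{2} --b--> {2, 4}  [new]
{3, 4, 5} --a--> {1, 2, 3, 4, 5}  [new]
{3, 4, 5} --b--> {1, 2, 3, 4, 5}  [seen]
{3, 5} --a--> {1, 2, 3, 4, 5}  [seen]
{3, 5} --b--> {1, 3, 4, 5}  [new]
{2, 4} --a--> {3, 4, 5}  [seen]
{2, 4} --b--> {1, 2, 4, 5}  [new]
{1, 2, 3, 4, 5} --a--> {1, 2, 3, 4, 5}  [seen]
{1, 2, 3, 4, 5} --b--> {1, 2, 3, 4, 5}  [seen]
{1, 3, 4, 5} --a--> {1, 2, 3, 4, 5}  [seen]
{1, 3, 4, 5} --b--> {1, 2, 3, 4, 5}  [seen]
{1, 2, 4, 5} --a--> {1, 2, 3, 4, 5}  [seen]
{1, 2, 4, 5} --b--> {1, 2, 3, 4, 5}  [seen]
Reachable DFA states: {1}, {2}, {3, 4, 5}, {3, 5}, {2, 4}, {1, 2, 3, 4, 5}, {1, 3, 4, 5}, {1, 2, 4, 5}.
Accepting DFA states (contain an NFA accepting state): {2}, {3, 4, 5}, {3, 5}, {2, 4}, {1, 2, 3, 4, 5}, {1, 3, 4, 5}, {1, 2, 4, 5}.

7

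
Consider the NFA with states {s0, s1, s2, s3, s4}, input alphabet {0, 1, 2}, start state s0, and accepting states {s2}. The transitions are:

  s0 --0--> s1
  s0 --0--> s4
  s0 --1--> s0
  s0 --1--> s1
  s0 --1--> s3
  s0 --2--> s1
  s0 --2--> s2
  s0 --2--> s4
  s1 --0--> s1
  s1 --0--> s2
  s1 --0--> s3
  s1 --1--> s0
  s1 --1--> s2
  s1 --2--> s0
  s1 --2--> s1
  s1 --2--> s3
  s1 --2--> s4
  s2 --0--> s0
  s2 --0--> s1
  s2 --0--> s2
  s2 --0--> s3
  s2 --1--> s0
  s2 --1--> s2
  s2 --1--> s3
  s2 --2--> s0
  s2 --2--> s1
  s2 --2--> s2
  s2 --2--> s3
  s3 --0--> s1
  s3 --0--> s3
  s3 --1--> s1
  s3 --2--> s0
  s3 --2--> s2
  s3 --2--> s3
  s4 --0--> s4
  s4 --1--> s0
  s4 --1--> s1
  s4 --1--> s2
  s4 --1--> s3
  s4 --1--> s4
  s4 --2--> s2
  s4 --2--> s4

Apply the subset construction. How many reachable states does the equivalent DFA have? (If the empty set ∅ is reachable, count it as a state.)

7

Start state of the DFA: {s0}.
{s0} --0--> {s1, s4}  [new]
{s0} --1--> {s0, s1, s3}  [new]
{s0} --2--> {s1, s2, s4}  [new]
{s1, s4} --0--> {s1, s2, s3, s4}  [new]
{s1, s4} --1--> {s0, s1, s2, s3, s4}  [new]
{s1, s4} --2--> {s0, s1, s2, s3, s4}  [seen]
{s0, s1, s3} --0--> {s1, s2, s3, s4}  [seen]
{s0, s1, s3} --1--> {s0, s1, s2, s3}  [new]
{s0, s1, s3} --2--> {s0, s1, s2, s3, s4}  [seen]
{s1, s2, s4} --0--> {s0, s1, s2, s3, s4}  [seen]
{s1, s2, s4} --1--> {s0, s1, s2, s3, s4}  [seen]
{s1, s2, s4} --2--> {s0, s1, s2, s3, s4}  [seen]
{s1, s2, s3, s4} --0--> {s0, s1, s2, s3, s4}  [seen]
{s1, s2, s3, s4} --1--> {s0, s1, s2, s3, s4}  [seen]
{s1, s2, s3, s4} --2--> {s0, s1, s2, s3, s4}  [seen]
{s0, s1, s2, s3, s4} --0--> {s0, s1, s2, s3, s4}  [seen]
{s0, s1, s2, s3, s4} --1--> {s0, s1, s2, s3, s4}  [seen]
{s0, s1, s2, s3, s4} --2--> {s0, s1, s2, s3, s4}  [seen]
{s0, s1, s2, s3} --0--> {s0, s1, s2, s3, s4}  [seen]
{s0, s1, s2, s3} --1--> {s0, s1, s2, s3}  [seen]
{s0, s1, s2, s3} --2--> {s0, s1, s2, s3, s4}  [seen]
Reachable DFA states: {s0}, {s1, s4}, {s0, s1, s3}, {s1, s2, s4}, {s1, s2, s3, s4}, {s0, s1, s2, s3, s4}, {s0, s1, s2, s3}.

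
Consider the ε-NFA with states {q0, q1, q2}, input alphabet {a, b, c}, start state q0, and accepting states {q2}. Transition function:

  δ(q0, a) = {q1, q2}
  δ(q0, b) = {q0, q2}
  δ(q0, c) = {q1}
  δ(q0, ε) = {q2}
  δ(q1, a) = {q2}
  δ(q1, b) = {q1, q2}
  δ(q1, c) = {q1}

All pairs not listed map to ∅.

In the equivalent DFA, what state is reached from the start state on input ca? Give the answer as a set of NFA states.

Start: {q0, q2}.
δ(q0,c) = {q1}; δ(q2,c) = ∅.
Union: {q1}.
After c: {q1}.
δ(q1,a) = {q2}.
Union: {q2}.
After a: {q2}.

{q2}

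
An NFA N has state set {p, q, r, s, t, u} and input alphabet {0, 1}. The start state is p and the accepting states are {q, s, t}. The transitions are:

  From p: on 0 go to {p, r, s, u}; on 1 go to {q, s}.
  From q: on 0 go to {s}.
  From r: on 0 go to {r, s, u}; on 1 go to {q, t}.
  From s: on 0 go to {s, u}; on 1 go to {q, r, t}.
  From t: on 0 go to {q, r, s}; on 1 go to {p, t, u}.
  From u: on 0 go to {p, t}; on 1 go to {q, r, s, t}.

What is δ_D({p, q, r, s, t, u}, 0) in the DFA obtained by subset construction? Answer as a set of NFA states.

{p, q, r, s, t, u}

δ(p,0) = {p, r, s, u}; δ(q,0) = {s}; δ(r,0) = {r, s, u}; δ(s,0) = {s, u}; δ(t,0) = {q, r, s}; δ(u,0) = {p, t}.
Union: {p, q, r, s, t, u}.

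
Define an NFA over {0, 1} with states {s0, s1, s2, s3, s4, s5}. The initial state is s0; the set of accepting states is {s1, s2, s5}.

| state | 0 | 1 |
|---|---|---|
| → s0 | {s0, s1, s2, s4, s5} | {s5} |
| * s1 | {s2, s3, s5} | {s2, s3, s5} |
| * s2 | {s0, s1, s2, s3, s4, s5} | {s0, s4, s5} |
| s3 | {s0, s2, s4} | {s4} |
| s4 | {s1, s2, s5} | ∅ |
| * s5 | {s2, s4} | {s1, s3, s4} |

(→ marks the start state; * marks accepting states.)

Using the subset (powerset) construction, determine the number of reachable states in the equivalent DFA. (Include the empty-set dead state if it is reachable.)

11

Start state of the DFA: {s0}.
{s0} --0--> {s0, s1, s2, s4, s5}  [new]
{s0} --1--> {s5}  [new]
{s0, s1, s2, s4, s5} --0--> {s0, s1, s2, s3, s4, s5}  [new]
{s0, s1, s2, s4, s5} --1--> {s0, s1, s2, s3, s4, s5}  [seen]
{s5} --0--> {s2, s4}  [new]
{s5} --1--> {s1, s3, s4}  [new]
{s0, s1, s2, s3, s4, s5} --0--> {s0, s1, s2, s3, s4, s5}  [seen]
{s0, s1, s2, s3, s4, s5} --1--> {s0, s1, s2, s3, s4, s5}  [seen]
{s2, s4} --0--> {s0, s1, s2, s3, s4, s5}  [seen]
{s2, s4} --1--> {s0, s4, s5}  [new]
{s1, s3, s4} --0--> {s0, s1, s2, s3, s4, s5}  [seen]
{s1, s3, s4} --1--> {s2, s3, s4, s5}  [new]
{s0, s4, s5} --0--> {s0, s1, s2, s4, s5}  [seen]
{s0, s4, s5} --1--> {s1, s3, s4, s5}  [new]
{s2, s3, s4, s5} --0--> {s0, s1, s2, s3, s4, s5}  [seen]
{s2, s3, s4, s5} --1--> {s0, s1, s3, s4, s5}  [new]
{s1, s3, s4, s5} --0--> {s0, s1, s2, s3, s4, s5}  [seen]
{s1, s3, s4, s5} --1--> {s1, s2, s3, s4, s5}  [new]
{s0, s1, s3, s4, s5} --0--> {s0, s1, s2, s3, s4, s5}  [seen]
{s0, s1, s3, s4, s5} --1--> {s1, s2, s3, s4, s5}  [seen]
{s1, s2, s3, s4, s5} --0--> {s0, s1, s2, s3, s4, s5}  [seen]
{s1, s2, s3, s4, s5} --1--> {s0, s1, s2, s3, s4, s5}  [seen]
Reachable DFA states: {s0}, {s0, s1, s2, s4, s5}, {s5}, {s0, s1, s2, s3, s4, s5}, {s2, s4}, {s1, s3, s4}, {s0, s4, s5}, {s2, s3, s4, s5}, {s1, s3, s4, s5}, {s0, s1, s3, s4, s5}, {s1, s2, s3, s4, s5}.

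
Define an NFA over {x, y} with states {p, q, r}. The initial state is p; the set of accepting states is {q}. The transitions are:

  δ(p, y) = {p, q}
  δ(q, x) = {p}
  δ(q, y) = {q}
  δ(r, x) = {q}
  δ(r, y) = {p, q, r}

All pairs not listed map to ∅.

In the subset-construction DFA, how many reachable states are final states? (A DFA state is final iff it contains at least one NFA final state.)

Start state of the DFA: {p}.
{p} --x--> ∅  [new]
{p} --y--> {p, q}  [new]
∅ --x--> ∅  [seen]
∅ --y--> ∅  [seen]
{p, q} --x--> {p}  [seen]
{p, q} --y--> {p, q}  [seen]
Reachable DFA states: {p}, ∅, {p, q}.
Accepting DFA states (contain an NFA accepting state): {p, q}.

1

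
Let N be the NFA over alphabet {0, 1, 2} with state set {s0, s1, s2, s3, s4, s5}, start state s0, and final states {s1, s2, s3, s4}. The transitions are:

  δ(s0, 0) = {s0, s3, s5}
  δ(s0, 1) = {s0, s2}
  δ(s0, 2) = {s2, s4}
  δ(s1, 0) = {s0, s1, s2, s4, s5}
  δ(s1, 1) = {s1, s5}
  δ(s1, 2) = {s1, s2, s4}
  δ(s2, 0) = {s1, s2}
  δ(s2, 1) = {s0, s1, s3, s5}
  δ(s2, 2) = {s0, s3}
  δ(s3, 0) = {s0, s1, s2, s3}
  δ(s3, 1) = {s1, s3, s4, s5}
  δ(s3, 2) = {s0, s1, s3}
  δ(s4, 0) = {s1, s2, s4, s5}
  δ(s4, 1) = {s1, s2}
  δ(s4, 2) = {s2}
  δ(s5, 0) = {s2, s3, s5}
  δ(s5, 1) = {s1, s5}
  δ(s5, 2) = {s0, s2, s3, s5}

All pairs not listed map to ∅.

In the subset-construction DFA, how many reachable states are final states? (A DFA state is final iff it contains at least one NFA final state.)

9

Start state of the DFA: {s0}.
{s0} --0--> {s0, s3, s5}  [new]
{s0} --1--> {s0, s2}  [new]
{s0} --2--> {s2, s4}  [new]
{s0, s3, s5} --0--> {s0, s1, s2, s3, s5}  [new]
{s0, s3, s5} --1--> {s0, s1, s2, s3, s4, s5}  [new]
{s0, s3, s5} --2--> {s0, s1, s2, s3, s4, s5}  [seen]
{s0, s2} --0--> {s0, s1, s2, s3, s5}  [seen]
{s0, s2} --1--> {s0, s1, s2, s3, s5}  [seen]
{s0, s2} --2--> {s0, s2, s3, s4}  [new]
{s2, s4} --0--> {s1, s2, s4, s5}  [new]
{s2, s4} --1--> {s0, s1, s2, s3, s5}  [seen]
{s2, s4} --2--> {s0, s2, s3}  [new]
{s0, s1, s2, s3, s5} --0--> {s0, s1, s2, s3, s4, s5}  [seen]
{s0, s1, s2, s3, s5} --1--> {s0, s1, s2, s3, s4, s5}  [seen]
{s0, s1, s2, s3, s5} --2--> {s0, s1, s2, s3, s4, s5}  [seen]
{s0, s1, s2, s3, s4, s5} --0--> {s0, s1, s2, s3, s4, s5}  [seen]
{s0, s1, s2, s3, s4, s5} --1--> {s0, s1, s2, s3, s4, s5}  [seen]
{s0, s1, s2, s3, s4, s5} --2--> {s0, s1, s2, s3, s4, s5}  [seen]
{s0, s2, s3, s4} --0--> {s0, s1, s2, s3, s4, s5}  [seen]
{s0, s2, s3, s4} --1--> {s0, s1, s2, s3, s4, s5}  [seen]
{s0, s2, s3, s4} --2--> {s0, s1, s2, s3, s4}  [new]
{s1, s2, s4, s5} --0--> {s0, s1, s2, s3, s4, s5}  [seen]
{s1, s2, s4, s5} --1--> {s0, s1, s2, s3, s5}  [seen]
{s1, s2, s4, s5} --2--> {s0, s1, s2, s3, s4, s5}  [seen]
{s0, s2, s3} --0--> {s0, s1, s2, s3, s5}  [seen]
{s0, s2, s3} --1--> {s0, s1, s2, s3, s4, s5}  [seen]
{s0, s2, s3} --2--> {s0, s1, s2, s3, s4}  [seen]
{s0, s1, s2, s3, s4} --0--> {s0, s1, s2, s3, s4, s5}  [seen]
{s0, s1, s2, s3, s4} --1--> {s0, s1, s2, s3, s4, s5}  [seen]
{s0, s1, s2, s3, s4} --2--> {s0, s1, s2, s3, s4}  [seen]
Reachable DFA states: {s0}, {s0, s3, s5}, {s0, s2}, {s2, s4}, {s0, s1, s2, s3, s5}, {s0, s1, s2, s3, s4, s5}, {s0, s2, s3, s4}, {s1, s2, s4, s5}, {s0, s2, s3}, {s0, s1, s2, s3, s4}.
Accepting DFA states (contain an NFA accepting state): {s0, s3, s5}, {s0, s2}, {s2, s4}, {s0, s1, s2, s3, s5}, {s0, s1, s2, s3, s4, s5}, {s0, s2, s3, s4}, {s1, s2, s4, s5}, {s0, s2, s3}, {s0, s1, s2, s3, s4}.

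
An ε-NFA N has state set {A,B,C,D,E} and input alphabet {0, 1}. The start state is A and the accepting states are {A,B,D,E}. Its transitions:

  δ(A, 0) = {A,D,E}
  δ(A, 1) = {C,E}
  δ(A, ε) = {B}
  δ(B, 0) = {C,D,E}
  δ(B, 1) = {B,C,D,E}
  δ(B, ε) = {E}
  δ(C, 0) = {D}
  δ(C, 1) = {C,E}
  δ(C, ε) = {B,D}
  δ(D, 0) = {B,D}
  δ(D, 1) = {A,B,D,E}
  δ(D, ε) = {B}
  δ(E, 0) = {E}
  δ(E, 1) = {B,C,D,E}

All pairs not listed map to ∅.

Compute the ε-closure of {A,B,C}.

{A,B,C,D,E}

Begin with {A,B,C}.
B →ε {E}; add E.
C →ε {B,D}; add D.
ε-closure = {A,B,C,D,E}.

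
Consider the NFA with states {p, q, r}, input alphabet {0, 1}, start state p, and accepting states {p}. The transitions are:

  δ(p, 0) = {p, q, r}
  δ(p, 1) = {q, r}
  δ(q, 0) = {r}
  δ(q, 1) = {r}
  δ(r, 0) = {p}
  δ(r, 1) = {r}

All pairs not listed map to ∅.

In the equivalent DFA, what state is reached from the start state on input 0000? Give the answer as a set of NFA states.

Start: {p}.
δ(p,0) = {p, q, r}.
Union: {p, q, r}.
After 0: {p, q, r}.
δ(p,0) = {p, q, r}; δ(q,0) = {r}; δ(r,0) = {p}.
Union: {p, q, r}.
After 0: {p, q, r}.
δ(p,0) = {p, q, r}; δ(q,0) = {r}; δ(r,0) = {p}.
Union: {p, q, r}.
After 0: {p, q, r}.
δ(p,0) = {p, q, r}; δ(q,0) = {r}; δ(r,0) = {p}.
Union: {p, q, r}.
After 0: {p, q, r}.

{p, q, r}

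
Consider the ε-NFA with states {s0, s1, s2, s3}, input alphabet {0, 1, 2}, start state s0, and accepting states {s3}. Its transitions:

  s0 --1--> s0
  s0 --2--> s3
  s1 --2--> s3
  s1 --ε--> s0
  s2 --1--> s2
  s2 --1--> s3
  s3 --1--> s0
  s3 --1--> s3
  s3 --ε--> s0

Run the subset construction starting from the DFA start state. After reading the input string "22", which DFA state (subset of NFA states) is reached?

Start: {s0}.
δ(s0,2) = {s3}.
Union: {s3}.
ε-closure gives {s0, s3}.
After 2: {s0, s3}.
δ(s0,2) = {s3}; δ(s3,2) = ∅.
Union: {s3}.
ε-closure gives {s0, s3}.
After 2: {s0, s3}.

{s0, s3}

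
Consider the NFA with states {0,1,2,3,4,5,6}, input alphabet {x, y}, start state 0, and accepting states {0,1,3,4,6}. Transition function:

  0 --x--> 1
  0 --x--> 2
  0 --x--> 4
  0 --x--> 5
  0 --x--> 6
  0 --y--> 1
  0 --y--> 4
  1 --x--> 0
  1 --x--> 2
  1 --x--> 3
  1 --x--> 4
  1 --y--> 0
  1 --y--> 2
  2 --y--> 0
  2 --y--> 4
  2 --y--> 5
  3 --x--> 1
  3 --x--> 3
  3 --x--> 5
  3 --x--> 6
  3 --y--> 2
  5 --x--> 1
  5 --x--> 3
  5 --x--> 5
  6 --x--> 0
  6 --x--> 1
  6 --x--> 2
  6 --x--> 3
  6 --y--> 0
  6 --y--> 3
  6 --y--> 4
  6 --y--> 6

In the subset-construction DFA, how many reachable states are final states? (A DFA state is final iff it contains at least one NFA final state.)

12

Start state of the DFA: {0}.
{0} --x--> {1,2,4,5,6}  [new]
{0} --y--> {1,4}  [new]
{1,2,4,5,6} --x--> {0,1,2,3,4,5}  [new]
{1,2,4,5,6} --y--> {0,2,3,4,5,6}  [new]
{1,4} --x--> {0,2,3,4}  [new]
{1,4} --y--> {0,2}  [new]
{0,1,2,3,4,5} --x--> {0,1,2,3,4,5,6}  [new]
{0,1,2,3,4,5} --y--> {0,1,2,4,5}  [new]
{0,2,3,4,5,6} --x--> {0,1,2,3,4,5,6}  [seen]
{0,2,3,4,5,6} --y--> {0,1,2,3,4,5,6}  [seen]
{0,2,3,4} --x--> {1,2,3,4,5,6}  [new]
{0,2,3,4} --y--> {0,1,2,4,5}  [seen]
{0,2} --x--> {1,2,4,5,6}  [seen]
{0,2} --y--> {0,1,4,5}  [new]
{0,1,2,3,4,5,6} --x--> {0,1,2,3,4,5,6}  [seen]
{0,1,2,3,4,5,6} --y--> {0,1,2,3,4,5,6}  [seen]
{0,1,2,4,5} --x--> {0,1,2,3,4,5,6}  [seen]
{0,1,2,4,5} --y--> {0,1,2,4,5}  [seen]
{1,2,3,4,5,6} --x--> {0,1,2,3,4,5,6}  [seen]
{1,2,3,4,5,6} --y--> {0,2,3,4,5,6}  [seen]
{0,1,4,5} --x--> {0,1,2,3,4,5,6}  [seen]
{0,1,4,5} --y--> {0,1,2,4}  [new]
{0,1,2,4} --x--> {0,1,2,3,4,5,6}  [seen]
{0,1,2,4} --y--> {0,1,2,4,5}  [seen]
Reachable DFA states: {0}, {1,2,4,5,6}, {1,4}, {0,1,2,3,4,5}, {0,2,3,4,5,6}, {0,2,3,4}, {0,2}, {0,1,2,3,4,5,6}, {0,1,2,4,5}, {1,2,3,4,5,6}, {0,1,4,5}, {0,1,2,4}.
Accepting DFA states (contain an NFA accepting state): {0}, {1,2,4,5,6}, {1,4}, {0,1,2,3,4,5}, {0,2,3,4,5,6}, {0,2,3,4}, {0,2}, {0,1,2,3,4,5,6}, {0,1,2,4,5}, {1,2,3,4,5,6}, {0,1,4,5}, {0,1,2,4}.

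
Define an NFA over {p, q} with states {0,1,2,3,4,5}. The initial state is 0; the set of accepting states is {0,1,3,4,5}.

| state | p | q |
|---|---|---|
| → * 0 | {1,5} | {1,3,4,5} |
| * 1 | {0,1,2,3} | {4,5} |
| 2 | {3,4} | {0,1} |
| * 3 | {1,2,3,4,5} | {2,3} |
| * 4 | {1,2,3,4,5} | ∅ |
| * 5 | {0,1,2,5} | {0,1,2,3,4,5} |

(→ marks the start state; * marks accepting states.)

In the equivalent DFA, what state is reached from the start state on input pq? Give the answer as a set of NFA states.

Start: {0}.
δ(0,p) = {1,5}.
Union: {1,5}.
After p: {1,5}.
δ(1,q) = {4,5}; δ(5,q) = {0,1,2,3,4,5}.
Union: {0,1,2,3,4,5}.
After q: {0,1,2,3,4,5}.

{0,1,2,3,4,5}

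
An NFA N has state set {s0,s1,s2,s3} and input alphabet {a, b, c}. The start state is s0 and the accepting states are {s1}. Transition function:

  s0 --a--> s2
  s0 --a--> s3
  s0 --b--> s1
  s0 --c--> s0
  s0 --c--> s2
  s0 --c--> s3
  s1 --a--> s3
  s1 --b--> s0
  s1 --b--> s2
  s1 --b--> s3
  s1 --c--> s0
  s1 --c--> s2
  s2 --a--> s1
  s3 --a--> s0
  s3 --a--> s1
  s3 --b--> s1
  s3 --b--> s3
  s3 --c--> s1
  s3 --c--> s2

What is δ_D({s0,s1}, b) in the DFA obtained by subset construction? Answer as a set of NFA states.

δ(s0,b) = {s1}; δ(s1,b) = {s0,s2,s3}.
Union: {s0,s1,s2,s3}.

{s0,s1,s2,s3}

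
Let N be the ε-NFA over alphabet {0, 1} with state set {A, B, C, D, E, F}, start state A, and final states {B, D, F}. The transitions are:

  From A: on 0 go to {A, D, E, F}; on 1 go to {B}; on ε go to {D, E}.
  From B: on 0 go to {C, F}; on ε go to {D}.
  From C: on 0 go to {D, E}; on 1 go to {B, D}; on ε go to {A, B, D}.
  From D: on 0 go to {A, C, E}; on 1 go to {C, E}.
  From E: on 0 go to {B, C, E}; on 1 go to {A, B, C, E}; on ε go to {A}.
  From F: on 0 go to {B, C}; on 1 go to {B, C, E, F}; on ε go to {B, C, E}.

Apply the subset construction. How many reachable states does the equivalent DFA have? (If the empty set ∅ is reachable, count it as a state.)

3

Start state of the DFA: {A, D, E} (ε-closure of the NFA start).
{A, D, E} --0--> {A, B, C, D, E, F}  [new]
{A, D, E} --1--> {A, B, C, D, E}  [new]
{A, B, C, D, E, F} --0--> {A, B, C, D, E, F}  [seen]
{A, B, C, D, E, F} --1--> {A, B, C, D, E, F}  [seen]
{A, B, C, D, E} --0--> {A, B, C, D, E, F}  [seen]
{A, B, C, D, E} --1--> {A, B, C, D, E}  [seen]
Reachable DFA states: {A, D, E}, {A, B, C, D, E, F}, {A, B, C, D, E}.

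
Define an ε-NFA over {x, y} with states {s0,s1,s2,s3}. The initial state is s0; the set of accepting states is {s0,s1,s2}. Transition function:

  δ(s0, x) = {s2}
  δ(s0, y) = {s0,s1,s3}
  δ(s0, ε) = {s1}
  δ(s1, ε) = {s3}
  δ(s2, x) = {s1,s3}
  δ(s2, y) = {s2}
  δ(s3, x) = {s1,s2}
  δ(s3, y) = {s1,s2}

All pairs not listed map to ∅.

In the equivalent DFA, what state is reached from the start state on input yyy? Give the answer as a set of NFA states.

Start: {s0,s1,s3}.
δ(s0,y) = {s0,s1,s3}; δ(s1,y) = ∅; δ(s3,y) = {s1,s2}.
Union: {s0,s1,s2,s3}.
After y: {s0,s1,s2,s3}.
δ(s0,y) = {s0,s1,s3}; δ(s1,y) = ∅; δ(s2,y) = {s2}; δ(s3,y) = {s1,s2}.
Union: {s0,s1,s2,s3}.
After y: {s0,s1,s2,s3}.
δ(s0,y) = {s0,s1,s3}; δ(s1,y) = ∅; δ(s2,y) = {s2}; δ(s3,y) = {s1,s2}.
Union: {s0,s1,s2,s3}.
After y: {s0,s1,s2,s3}.

{s0,s1,s2,s3}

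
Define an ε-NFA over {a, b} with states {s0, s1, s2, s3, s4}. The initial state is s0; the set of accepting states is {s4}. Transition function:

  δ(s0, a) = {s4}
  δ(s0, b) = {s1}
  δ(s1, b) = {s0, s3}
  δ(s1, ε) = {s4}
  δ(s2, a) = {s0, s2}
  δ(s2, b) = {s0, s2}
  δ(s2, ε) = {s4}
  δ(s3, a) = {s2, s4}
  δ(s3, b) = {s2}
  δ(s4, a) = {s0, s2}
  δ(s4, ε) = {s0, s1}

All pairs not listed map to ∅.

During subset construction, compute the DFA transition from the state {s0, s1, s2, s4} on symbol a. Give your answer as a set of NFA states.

{s0, s1, s2, s4}

δ(s0,a) = {s4}; δ(s1,a) = ∅; δ(s2,a) = {s0, s2}; δ(s4,a) = {s0, s2}.
Union: {s0, s2, s4}.
ε-closure gives {s0, s1, s2, s4}.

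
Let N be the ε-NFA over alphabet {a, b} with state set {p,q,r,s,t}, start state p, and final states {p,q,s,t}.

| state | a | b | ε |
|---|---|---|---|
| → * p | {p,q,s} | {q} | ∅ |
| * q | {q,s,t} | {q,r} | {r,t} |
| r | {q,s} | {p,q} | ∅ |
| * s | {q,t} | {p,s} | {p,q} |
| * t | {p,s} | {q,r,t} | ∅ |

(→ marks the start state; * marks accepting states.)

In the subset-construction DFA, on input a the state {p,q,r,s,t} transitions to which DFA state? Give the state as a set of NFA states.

δ(p,a) = {p,q,s}; δ(q,a) = {q,s,t}; δ(r,a) = {q,s}; δ(s,a) = {q,t}; δ(t,a) = {p,s}.
Union: {p,q,s,t}.
ε-closure gives {p,q,r,s,t}.

{p,q,r,s,t}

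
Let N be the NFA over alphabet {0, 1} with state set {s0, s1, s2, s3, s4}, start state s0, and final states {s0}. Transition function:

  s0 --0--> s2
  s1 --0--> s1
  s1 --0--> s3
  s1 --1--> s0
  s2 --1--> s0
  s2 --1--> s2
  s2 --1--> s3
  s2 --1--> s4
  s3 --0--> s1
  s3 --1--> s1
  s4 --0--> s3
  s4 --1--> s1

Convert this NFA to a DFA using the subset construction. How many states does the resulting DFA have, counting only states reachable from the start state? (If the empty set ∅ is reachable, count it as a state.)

Start state of the DFA: {s0}.
{s0} --0--> {s2}  [new]
{s0} --1--> ∅  [new]
{s2} --0--> ∅  [seen]
{s2} --1--> {s0, s2, s3, s4}  [new]
∅ --0--> ∅  [seen]
∅ --1--> ∅  [seen]
{s0, s2, s3, s4} --0--> {s1, s2, s3}  [new]
{s0, s2, s3, s4} --1--> {s0, s1, s2, s3, s4}  [new]
{s1, s2, s3} --0--> {s1, s3}  [new]
{s1, s2, s3} --1--> {s0, s1, s2, s3, s4}  [seen]
{s0, s1, s2, s3, s4} --0--> {s1, s2, s3}  [seen]
{s0, s1, s2, s3, s4} --1--> {s0, s1, s2, s3, s4}  [seen]
{s1, s3} --0--> {s1, s3}  [seen]
{s1, s3} --1--> {s0, s1}  [new]
{s0, s1} --0--> {s1, s2, s3}  [seen]
{s0, s1} --1--> {s0}  [seen]
Reachable DFA states: {s0}, {s2}, ∅, {s0, s2, s3, s4}, {s1, s2, s3}, {s0, s1, s2, s3, s4}, {s1, s3}, {s0, s1}.

8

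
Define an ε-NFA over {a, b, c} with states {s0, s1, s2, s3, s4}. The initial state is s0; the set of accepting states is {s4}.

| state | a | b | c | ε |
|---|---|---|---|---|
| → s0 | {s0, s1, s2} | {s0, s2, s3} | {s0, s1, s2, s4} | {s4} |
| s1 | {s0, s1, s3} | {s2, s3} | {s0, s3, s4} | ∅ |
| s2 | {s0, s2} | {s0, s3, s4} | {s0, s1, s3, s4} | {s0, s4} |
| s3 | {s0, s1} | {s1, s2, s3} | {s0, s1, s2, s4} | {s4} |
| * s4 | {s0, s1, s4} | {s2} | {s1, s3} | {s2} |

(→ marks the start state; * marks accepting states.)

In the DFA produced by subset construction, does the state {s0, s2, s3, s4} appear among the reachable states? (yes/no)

Start state of the DFA: {s0, s2, s4} (ε-closure of the NFA start).
{s0, s2, s4} --a--> {s0, s1, s2, s4}  [new]
{s0, s2, s4} --b--> {s0, s2, s3, s4}  [new]
{s0, s2, s4} --c--> {s0, s1, s2, s3, s4}  [new]
{s0, s1, s2, s4} --a--> {s0, s1, s2, s3, s4}  [seen]
{s0, s1, s2, s4} --b--> {s0, s2, s3, s4}  [seen]
{s0, s1, s2, s4} --c--> {s0, s1, s2, s3, s4}  [seen]
{s0, s2, s3, s4} --a--> {s0, s1, s2, s4}  [seen]
{s0, s2, s3, s4} --b--> {s0, s1, s2, s3, s4}  [seen]
{s0, s2, s3, s4} --c--> {s0, s1, s2, s3, s4}  [seen]
{s0, s1, s2, s3, s4} --a--> {s0, s1, s2, s3, s4}  [seen]
{s0, s1, s2, s3, s4} --b--> {s0, s1, s2, s3, s4}  [seen]
{s0, s1, s2, s3, s4} --c--> {s0, s1, s2, s3, s4}  [seen]
Reachable DFA states: {s0, s2, s4}, {s0, s1, s2, s4}, {s0, s2, s3, s4}, {s0, s1, s2, s3, s4}.
{s0, s2, s3, s4} is among them.

yes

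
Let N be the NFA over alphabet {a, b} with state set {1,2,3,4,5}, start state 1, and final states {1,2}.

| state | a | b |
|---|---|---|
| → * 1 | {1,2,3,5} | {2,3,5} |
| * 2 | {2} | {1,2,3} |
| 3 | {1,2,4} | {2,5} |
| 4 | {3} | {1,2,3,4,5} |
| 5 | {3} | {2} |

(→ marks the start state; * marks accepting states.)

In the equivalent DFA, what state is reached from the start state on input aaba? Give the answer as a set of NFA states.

Start: {1}.
δ(1,a) = {1,2,3,5}.
Union: {1,2,3,5}.
After a: {1,2,3,5}.
δ(1,a) = {1,2,3,5}; δ(2,a) = {2}; δ(3,a) = {1,2,4}; δ(5,a) = {3}.
Union: {1,2,3,4,5}.
After a: {1,2,3,4,5}.
δ(1,b) = {2,3,5}; δ(2,b) = {1,2,3}; δ(3,b) = {2,5}; δ(4,b) = {1,2,3,4,5}; δ(5,b) = {2}.
Union: {1,2,3,4,5}.
After b: {1,2,3,4,5}.
δ(1,a) = {1,2,3,5}; δ(2,a) = {2}; δ(3,a) = {1,2,4}; δ(4,a) = {3}; δ(5,a) = {3}.
Union: {1,2,3,4,5}.
After a: {1,2,3,4,5}.

{1,2,3,4,5}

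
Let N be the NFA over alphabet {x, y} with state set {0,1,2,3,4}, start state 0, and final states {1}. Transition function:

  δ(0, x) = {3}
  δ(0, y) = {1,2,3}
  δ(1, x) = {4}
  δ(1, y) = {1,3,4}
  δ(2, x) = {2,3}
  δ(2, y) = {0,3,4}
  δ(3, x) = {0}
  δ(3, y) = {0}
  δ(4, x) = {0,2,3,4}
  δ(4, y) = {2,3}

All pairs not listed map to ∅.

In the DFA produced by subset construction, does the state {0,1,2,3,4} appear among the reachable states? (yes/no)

Start state of the DFA: {0}.
{0} --x--> {3}  [new]
{0} --y--> {1,2,3}  [new]
{3} --x--> {0}  [seen]
{3} --y--> {0}  [seen]
{1,2,3} --x--> {0,2,3,4}  [new]
{1,2,3} --y--> {0,1,3,4}  [new]
{0,2,3,4} --x--> {0,2,3,4}  [seen]
{0,2,3,4} --y--> {0,1,2,3,4}  [new]
{0,1,3,4} --x--> {0,2,3,4}  [seen]
{0,1,3,4} --y--> {0,1,2,3,4}  [seen]
{0,1,2,3,4} --x--> {0,2,3,4}  [seen]
{0,1,2,3,4} --y--> {0,1,2,3,4}  [seen]
Reachable DFA states: {0}, {3}, {1,2,3}, {0,2,3,4}, {0,1,3,4}, {0,1,2,3,4}.
{0,1,2,3,4} is among them.

yes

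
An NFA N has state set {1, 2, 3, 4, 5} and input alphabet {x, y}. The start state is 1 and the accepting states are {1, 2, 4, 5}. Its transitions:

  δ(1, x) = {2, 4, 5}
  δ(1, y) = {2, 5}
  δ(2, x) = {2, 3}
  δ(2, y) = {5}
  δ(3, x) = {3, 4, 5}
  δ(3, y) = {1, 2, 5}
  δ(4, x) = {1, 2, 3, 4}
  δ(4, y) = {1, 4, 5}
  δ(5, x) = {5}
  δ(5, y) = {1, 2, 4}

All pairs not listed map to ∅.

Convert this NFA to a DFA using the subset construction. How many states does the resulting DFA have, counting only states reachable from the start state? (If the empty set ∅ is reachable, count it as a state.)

7

Start state of the DFA: {1}.
{1} --x--> {2, 4, 5}  [new]
{1} --y--> {2, 5}  [new]
{2, 4, 5} --x--> {1, 2, 3, 4, 5}  [new]
{2, 4, 5} --y--> {1, 2, 4, 5}  [new]
{2, 5} --x--> {2, 3, 5}  [new]
{2, 5} --y--> {1, 2, 4, 5}  [seen]
{1, 2, 3, 4, 5} --x--> {1, 2, 3, 4, 5}  [seen]
{1, 2, 3, 4, 5} --y--> {1, 2, 4, 5}  [seen]
{1, 2, 4, 5} --x--> {1, 2, 3, 4, 5}  [seen]
{1, 2, 4, 5} --y--> {1, 2, 4, 5}  [seen]
{2, 3, 5} --x--> {2, 3, 4, 5}  [new]
{2, 3, 5} --y--> {1, 2, 4, 5}  [seen]
{2, 3, 4, 5} --x--> {1, 2, 3, 4, 5}  [seen]
{2, 3, 4, 5} --y--> {1, 2, 4, 5}  [seen]
Reachable DFA states: {1}, {2, 4, 5}, {2, 5}, {1, 2, 3, 4, 5}, {1, 2, 4, 5}, {2, 3, 5}, {2, 3, 4, 5}.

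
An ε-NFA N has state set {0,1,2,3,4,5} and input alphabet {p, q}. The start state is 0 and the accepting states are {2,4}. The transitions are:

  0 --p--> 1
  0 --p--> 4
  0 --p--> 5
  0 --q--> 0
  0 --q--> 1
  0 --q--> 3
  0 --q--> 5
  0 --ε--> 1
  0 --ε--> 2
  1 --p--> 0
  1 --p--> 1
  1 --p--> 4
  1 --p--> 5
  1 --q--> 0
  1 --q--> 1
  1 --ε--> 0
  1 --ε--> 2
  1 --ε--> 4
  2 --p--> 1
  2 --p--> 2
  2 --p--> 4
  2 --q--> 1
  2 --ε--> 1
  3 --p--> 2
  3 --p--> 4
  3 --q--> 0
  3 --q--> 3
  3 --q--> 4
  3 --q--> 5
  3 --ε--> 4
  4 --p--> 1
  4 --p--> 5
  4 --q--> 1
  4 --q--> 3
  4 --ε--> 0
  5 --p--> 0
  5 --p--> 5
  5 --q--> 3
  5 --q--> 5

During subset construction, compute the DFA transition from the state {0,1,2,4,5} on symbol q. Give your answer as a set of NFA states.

{0,1,2,3,4,5}

δ(0,q) = {0,1,3,5}; δ(1,q) = {0,1}; δ(2,q) = {1}; δ(4,q) = {1,3}; δ(5,q) = {3,5}.
Union: {0,1,3,5}.
ε-closure gives {0,1,2,3,4,5}.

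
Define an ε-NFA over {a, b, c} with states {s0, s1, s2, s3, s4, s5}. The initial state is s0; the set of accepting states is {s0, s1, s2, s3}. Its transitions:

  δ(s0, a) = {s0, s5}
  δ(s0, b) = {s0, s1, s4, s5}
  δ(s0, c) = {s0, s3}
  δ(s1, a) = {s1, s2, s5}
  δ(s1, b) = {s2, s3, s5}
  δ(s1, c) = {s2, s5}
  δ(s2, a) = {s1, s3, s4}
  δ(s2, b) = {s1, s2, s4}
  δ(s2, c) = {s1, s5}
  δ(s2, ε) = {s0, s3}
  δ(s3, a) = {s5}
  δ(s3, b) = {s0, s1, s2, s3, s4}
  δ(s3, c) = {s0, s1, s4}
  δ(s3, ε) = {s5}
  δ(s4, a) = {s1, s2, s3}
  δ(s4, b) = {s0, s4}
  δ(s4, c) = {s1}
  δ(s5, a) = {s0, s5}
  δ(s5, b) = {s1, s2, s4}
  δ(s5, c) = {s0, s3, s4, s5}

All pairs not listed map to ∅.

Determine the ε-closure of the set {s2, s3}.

Begin with {s2, s3}.
s2 →ε {s0, s3}; add s0.
s3 →ε {s5}; add s5.
ε-closure = {s0, s2, s3, s5}.

{s0, s2, s3, s5}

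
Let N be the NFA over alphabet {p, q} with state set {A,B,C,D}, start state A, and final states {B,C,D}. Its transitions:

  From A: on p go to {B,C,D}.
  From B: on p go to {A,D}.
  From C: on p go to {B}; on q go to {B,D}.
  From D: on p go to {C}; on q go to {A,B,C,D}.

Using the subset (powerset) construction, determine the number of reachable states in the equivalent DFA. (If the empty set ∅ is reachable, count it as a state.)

Start state of the DFA: {A}.
{A} --p--> {B,C,D}  [new]
{A} --q--> ∅  [new]
{B,C,D} --p--> {A,B,C,D}  [new]
{B,C,D} --q--> {A,B,C,D}  [seen]
∅ --p--> ∅  [seen]
∅ --q--> ∅  [seen]
{A,B,C,D} --p--> {A,B,C,D}  [seen]
{A,B,C,D} --q--> {A,B,C,D}  [seen]
Reachable DFA states: {A}, {B,C,D}, ∅, {A,B,C,D}.

4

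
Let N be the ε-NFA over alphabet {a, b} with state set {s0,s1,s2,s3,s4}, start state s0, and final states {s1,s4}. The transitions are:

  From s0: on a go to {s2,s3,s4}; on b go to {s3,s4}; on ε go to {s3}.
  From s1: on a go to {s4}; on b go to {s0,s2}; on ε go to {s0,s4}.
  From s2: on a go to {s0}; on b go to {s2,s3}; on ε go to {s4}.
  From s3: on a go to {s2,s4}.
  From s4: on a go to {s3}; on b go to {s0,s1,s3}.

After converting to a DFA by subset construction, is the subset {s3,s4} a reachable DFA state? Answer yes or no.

Start state of the DFA: {s0,s3} (ε-closure of the NFA start).
{s0,s3} --a--> {s2,s3,s4}  [new]
{s0,s3} --b--> {s3,s4}  [new]
{s2,s3,s4} --a--> {s0,s2,s3,s4}  [new]
{s2,s3,s4} --b--> {s0,s1,s2,s3,s4}  [new]
{s3,s4} --a--> {s2,s3,s4}  [seen]
{s3,s4} --b--> {s0,s1,s3,s4}  [new]
{s0,s2,s3,s4} --a--> {s0,s2,s3,s4}  [seen]
{s0,s2,s3,s4} --b--> {s0,s1,s2,s3,s4}  [seen]
{s0,s1,s2,s3,s4} --a--> {s0,s2,s3,s4}  [seen]
{s0,s1,s2,s3,s4} --b--> {s0,s1,s2,s3,s4}  [seen]
{s0,s1,s3,s4} --a--> {s2,s3,s4}  [seen]
{s0,s1,s3,s4} --b--> {s0,s1,s2,s3,s4}  [seen]
Reachable DFA states: {s0,s3}, {s2,s3,s4}, {s3,s4}, {s0,s2,s3,s4}, {s0,s1,s2,s3,s4}, {s0,s1,s3,s4}.
{s3,s4} is among them.

yes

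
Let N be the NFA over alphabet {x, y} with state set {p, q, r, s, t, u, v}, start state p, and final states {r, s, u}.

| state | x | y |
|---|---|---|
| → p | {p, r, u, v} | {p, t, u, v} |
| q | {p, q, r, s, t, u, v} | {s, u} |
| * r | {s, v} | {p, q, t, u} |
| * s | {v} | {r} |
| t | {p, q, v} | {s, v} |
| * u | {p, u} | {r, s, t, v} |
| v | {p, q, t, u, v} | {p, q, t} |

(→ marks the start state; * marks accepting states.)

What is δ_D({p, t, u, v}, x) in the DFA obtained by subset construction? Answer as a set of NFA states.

δ(p,x) = {p, r, u, v}; δ(t,x) = {p, q, v}; δ(u,x) = {p, u}; δ(v,x) = {p, q, t, u, v}.
Union: {p, q, r, t, u, v}.

{p, q, r, t, u, v}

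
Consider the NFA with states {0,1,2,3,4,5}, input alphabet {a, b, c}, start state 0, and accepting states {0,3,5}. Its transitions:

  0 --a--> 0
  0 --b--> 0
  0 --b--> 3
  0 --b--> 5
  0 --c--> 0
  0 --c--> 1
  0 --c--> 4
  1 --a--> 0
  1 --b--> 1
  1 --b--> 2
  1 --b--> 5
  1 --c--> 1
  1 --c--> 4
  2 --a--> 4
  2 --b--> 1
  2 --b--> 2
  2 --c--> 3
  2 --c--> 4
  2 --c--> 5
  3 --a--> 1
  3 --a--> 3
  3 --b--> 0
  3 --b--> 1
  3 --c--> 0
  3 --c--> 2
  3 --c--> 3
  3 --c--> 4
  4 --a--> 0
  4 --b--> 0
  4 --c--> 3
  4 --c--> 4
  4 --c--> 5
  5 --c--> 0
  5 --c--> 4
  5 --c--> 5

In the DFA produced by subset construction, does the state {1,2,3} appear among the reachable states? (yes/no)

Start state of the DFA: {0}.
{0} --a--> {0}  [seen]
{0} --b--> {0,3,5}  [new]
{0} --c--> {0,1,4}  [new]
{0,3,5} --a--> {0,1,3}  [new]
{0,3,5} --b--> {0,1,3,5}  [new]
{0,3,5} --c--> {0,1,2,3,4,5}  [new]
{0,1,4} --a--> {0}  [seen]
{0,1,4} --b--> {0,1,2,3,5}  [new]
{0,1,4} --c--> {0,1,3,4,5}  [new]
{0,1,3} --a--> {0,1,3}  [seen]
{0,1,3} --b--> {0,1,2,3,5}  [seen]
{0,1,3} --c--> {0,1,2,3,4}  [new]
{0,1,3,5} --a--> {0,1,3}  [seen]
{0,1,3,5} --b--> {0,1,2,3,5}  [seen]
{0,1,3,5} --c--> {0,1,2,3,4,5}  [seen]
{0,1,2,3,4,5} --a--> {0,1,3,4}  [new]
{0,1,2,3,4,5} --b--> {0,1,2,3,5}  [seen]
{0,1,2,3,4,5} --c--> {0,1,2,3,4,5}  [seen]
{0,1,2,3,5} --a--> {0,1,3,4}  [seen]
{0,1,2,3,5} --b--> {0,1,2,3,5}  [seen]
{0,1,2,3,5} --c--> {0,1,2,3,4,5}  [seen]
{0,1,3,4,5} --a--> {0,1,3}  [seen]
{0,1,3,4,5} --b--> {0,1,2,3,5}  [seen]
{0,1,3,4,5} --c--> {0,1,2,3,4,5}  [seen]
{0,1,2,3,4} --a--> {0,1,3,4}  [seen]
{0,1,2,3,4} --b--> {0,1,2,3,5}  [seen]
{0,1,2,3,4} --c--> {0,1,2,3,4,5}  [seen]
{0,1,3,4} --a--> {0,1,3}  [seen]
{0,1,3,4} --b--> {0,1,2,3,5}  [seen]
{0,1,3,4} --c--> {0,1,2,3,4,5}  [seen]
Reachable DFA states: {0}, {0,3,5}, {0,1,4}, {0,1,3}, {0,1,3,5}, {0,1,2,3,4,5}, {0,1,2,3,5}, {0,1,3,4,5}, {0,1,2,3,4}, {0,1,3,4}.
{1,2,3} is not among them.

no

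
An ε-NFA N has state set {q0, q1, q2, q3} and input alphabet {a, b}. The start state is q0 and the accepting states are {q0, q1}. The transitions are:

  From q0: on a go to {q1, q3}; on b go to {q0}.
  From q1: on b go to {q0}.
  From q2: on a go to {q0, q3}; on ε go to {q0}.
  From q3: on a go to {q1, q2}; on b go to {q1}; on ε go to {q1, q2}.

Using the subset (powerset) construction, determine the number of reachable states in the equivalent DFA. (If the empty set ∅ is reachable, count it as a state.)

3

Start state of the DFA: {q0} (ε-closure of the NFA start).
{q0} --a--> {q0, q1, q2, q3}  [new]
{q0} --b--> {q0}  [seen]
{q0, q1, q2, q3} --a--> {q0, q1, q2, q3}  [seen]
{q0, q1, q2, q3} --b--> {q0, q1}  [new]
{q0, q1} --a--> {q0, q1, q2, q3}  [seen]
{q0, q1} --b--> {q0}  [seen]
Reachable DFA states: {q0}, {q0, q1, q2, q3}, {q0, q1}.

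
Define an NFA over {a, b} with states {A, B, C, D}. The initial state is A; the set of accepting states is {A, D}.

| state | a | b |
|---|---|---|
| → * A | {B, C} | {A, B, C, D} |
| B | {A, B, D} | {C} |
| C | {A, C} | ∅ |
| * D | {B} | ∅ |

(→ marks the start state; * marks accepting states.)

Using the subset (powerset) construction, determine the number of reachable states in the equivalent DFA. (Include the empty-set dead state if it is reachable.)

7

Start state of the DFA: {A}.
{A} --a--> {B, C}  [new]
{A} --b--> {A, B, C, D}  [new]
{B, C} --a--> {A, B, C, D}  [seen]
{B, C} --b--> {C}  [new]
{A, B, C, D} --a--> {A, B, C, D}  [seen]
{A, B, C, D} --b--> {A, B, C, D}  [seen]
{C} --a--> {A, C}  [new]
{C} --b--> ∅  [new]
{A, C} --a--> {A, B, C}  [new]
{A, C} --b--> {A, B, C, D}  [seen]
∅ --a--> ∅  [seen]
∅ --b--> ∅  [seen]
{A, B, C} --a--> {A, B, C, D}  [seen]
{A, B, C} --b--> {A, B, C, D}  [seen]
Reachable DFA states: {A}, {B, C}, {A, B, C, D}, {C}, {A, C}, ∅, {A, B, C}.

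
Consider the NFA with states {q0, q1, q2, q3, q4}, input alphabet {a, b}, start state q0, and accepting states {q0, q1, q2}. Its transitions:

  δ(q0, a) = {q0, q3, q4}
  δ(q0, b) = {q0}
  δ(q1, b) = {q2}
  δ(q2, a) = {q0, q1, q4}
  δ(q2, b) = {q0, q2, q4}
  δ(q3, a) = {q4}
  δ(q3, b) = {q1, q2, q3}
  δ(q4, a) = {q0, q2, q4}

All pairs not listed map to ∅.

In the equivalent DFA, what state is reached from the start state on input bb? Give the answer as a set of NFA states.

Start: {q0}.
δ(q0,b) = {q0}.
Union: {q0}.
After b: {q0}.
δ(q0,b) = {q0}.
Union: {q0}.
After b: {q0}.

{q0}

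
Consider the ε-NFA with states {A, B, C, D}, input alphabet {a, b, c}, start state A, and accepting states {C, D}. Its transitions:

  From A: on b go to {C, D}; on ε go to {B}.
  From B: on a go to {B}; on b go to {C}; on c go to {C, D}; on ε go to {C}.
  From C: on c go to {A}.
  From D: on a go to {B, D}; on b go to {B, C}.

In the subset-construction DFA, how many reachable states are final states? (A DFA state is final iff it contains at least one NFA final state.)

6

Start state of the DFA: {A, B, C} (ε-closure of the NFA start).
{A, B, C} --a--> {B, C}  [new]
{A, B, C} --b--> {C, D}  [new]
{A, B, C} --c--> {A, B, C, D}  [new]
{B, C} --a--> {B, C}  [seen]
{B, C} --b--> {C}  [new]
{B, C} --c--> {A, B, C, D}  [seen]
{C, D} --a--> {B, C, D}  [new]
{C, D} --b--> {B, C}  [seen]
{C, D} --c--> {A, B, C}  [seen]
{A, B, C, D} --a--> {B, C, D}  [seen]
{A, B, C, D} --b--> {B, C, D}  [seen]
{A, B, C, D} --c--> {A, B, C, D}  [seen]
{C} --a--> ∅  [new]
{C} --b--> ∅  [seen]
{C} --c--> {A, B, C}  [seen]
{B, C, D} --a--> {B, C, D}  [seen]
{B, C, D} --b--> {B, C}  [seen]
{B, C, D} --c--> {A, B, C, D}  [seen]
∅ --a--> ∅  [seen]
∅ --b--> ∅  [seen]
∅ --c--> ∅  [seen]
Reachable DFA states: {A, B, C}, {B, C}, {C, D}, {A, B, C, D}, {C}, {B, C, D}, ∅.
Accepting DFA states (contain an NFA accepting state): {A, B, C}, {B, C}, {C, D}, {A, B, C, D}, {C}, {B, C, D}.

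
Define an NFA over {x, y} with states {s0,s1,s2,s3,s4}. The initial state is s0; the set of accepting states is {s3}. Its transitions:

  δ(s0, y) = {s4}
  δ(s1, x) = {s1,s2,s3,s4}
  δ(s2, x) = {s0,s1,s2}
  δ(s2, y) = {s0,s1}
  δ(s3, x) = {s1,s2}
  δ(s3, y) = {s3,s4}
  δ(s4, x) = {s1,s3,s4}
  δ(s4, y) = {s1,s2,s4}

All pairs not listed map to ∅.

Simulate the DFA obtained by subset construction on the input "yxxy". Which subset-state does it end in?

{s0,s1,s2,s3,s4}

Start: {s0}.
δ(s0,y) = {s4}.
Union: {s4}.
After y: {s4}.
δ(s4,x) = {s1,s3,s4}.
Union: {s1,s3,s4}.
After x: {s1,s3,s4}.
δ(s1,x) = {s1,s2,s3,s4}; δ(s3,x) = {s1,s2}; δ(s4,x) = {s1,s3,s4}.
Union: {s1,s2,s3,s4}.
After x: {s1,s2,s3,s4}.
δ(s1,y) = ∅; δ(s2,y) = {s0,s1}; δ(s3,y) = {s3,s4}; δ(s4,y) = {s1,s2,s4}.
Union: {s0,s1,s2,s3,s4}.
After y: {s0,s1,s2,s3,s4}.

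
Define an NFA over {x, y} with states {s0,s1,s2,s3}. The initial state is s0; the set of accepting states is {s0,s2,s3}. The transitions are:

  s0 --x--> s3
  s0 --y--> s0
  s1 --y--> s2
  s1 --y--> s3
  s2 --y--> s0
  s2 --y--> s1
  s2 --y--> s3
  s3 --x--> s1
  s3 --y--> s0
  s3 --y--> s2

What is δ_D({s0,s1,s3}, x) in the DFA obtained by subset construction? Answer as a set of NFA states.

δ(s0,x) = {s3}; δ(s1,x) = ∅; δ(s3,x) = {s1}.
Union: {s1,s3}.

{s1,s3}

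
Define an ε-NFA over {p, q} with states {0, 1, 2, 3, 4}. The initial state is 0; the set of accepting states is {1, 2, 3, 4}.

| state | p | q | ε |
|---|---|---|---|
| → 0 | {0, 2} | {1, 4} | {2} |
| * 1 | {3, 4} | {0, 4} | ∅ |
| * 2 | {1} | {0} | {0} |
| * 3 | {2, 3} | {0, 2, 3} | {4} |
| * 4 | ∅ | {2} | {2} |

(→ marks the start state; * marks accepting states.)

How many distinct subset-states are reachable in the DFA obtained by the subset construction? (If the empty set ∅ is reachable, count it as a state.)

4

Start state of the DFA: {0, 2} (ε-closure of the NFA start).
{0, 2} --p--> {0, 1, 2}  [new]
{0, 2} --q--> {0, 1, 2, 4}  [new]
{0, 1, 2} --p--> {0, 1, 2, 3, 4}  [new]
{0, 1, 2} --q--> {0, 1, 2, 4}  [seen]
{0, 1, 2, 4} --p--> {0, 1, 2, 3, 4}  [seen]
{0, 1, 2, 4} --q--> {0, 1, 2, 4}  [seen]
{0, 1, 2, 3, 4} --p--> {0, 1, 2, 3, 4}  [seen]
{0, 1, 2, 3, 4} --q--> {0, 1, 2, 3, 4}  [seen]
Reachable DFA states: {0, 2}, {0, 1, 2}, {0, 1, 2, 4}, {0, 1, 2, 3, 4}.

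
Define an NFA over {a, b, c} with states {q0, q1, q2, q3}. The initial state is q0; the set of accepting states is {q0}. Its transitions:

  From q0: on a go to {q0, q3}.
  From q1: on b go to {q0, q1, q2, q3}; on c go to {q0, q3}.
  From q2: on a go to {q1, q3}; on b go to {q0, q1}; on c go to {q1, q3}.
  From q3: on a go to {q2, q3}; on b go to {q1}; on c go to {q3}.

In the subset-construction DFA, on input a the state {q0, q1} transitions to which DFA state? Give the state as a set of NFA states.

δ(q0,a) = {q0, q3}; δ(q1,a) = ∅.
Union: {q0, q3}.

{q0, q3}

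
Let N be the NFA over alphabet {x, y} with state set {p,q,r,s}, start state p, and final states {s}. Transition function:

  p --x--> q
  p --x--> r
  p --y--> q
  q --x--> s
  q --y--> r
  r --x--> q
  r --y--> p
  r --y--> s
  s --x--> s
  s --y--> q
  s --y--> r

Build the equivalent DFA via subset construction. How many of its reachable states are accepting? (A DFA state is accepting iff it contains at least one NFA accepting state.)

6

Start state of the DFA: {p}.
{p} --x--> {q,r}  [new]
{p} --y--> {q}  [new]
{q,r} --x--> {q,s}  [new]
{q,r} --y--> {p,r,s}  [new]
{q} --x--> {s}  [new]
{q} --y--> {r}  [new]
{q,s} --x--> {s}  [seen]
{q,s} --y--> {q,r}  [seen]
{p,r,s} --x--> {q,r,s}  [new]
{p,r,s} --y--> {p,q,r,s}  [new]
{s} --x--> {s}  [seen]
{s} --y--> {q,r}  [seen]
{r} --x--> {q}  [seen]
{r} --y--> {p,s}  [new]
{q,r,s} --x--> {q,s}  [seen]
{q,r,s} --y--> {p,q,r,s}  [seen]
{p,q,r,s} --x--> {q,r,s}  [seen]
{p,q,r,s} --y--> {p,q,r,s}  [seen]
{p,s} --x--> {q,r,s}  [seen]
{p,s} --y--> {q,r}  [seen]
Reachable DFA states: {p}, {q,r}, {q}, {q,s}, {p,r,s}, {s}, {r}, {q,r,s}, {p,q,r,s}, {p,s}.
Accepting DFA states (contain an NFA accepting state): {q,s}, {p,r,s}, {s}, {q,r,s}, {p,q,r,s}, {p,s}.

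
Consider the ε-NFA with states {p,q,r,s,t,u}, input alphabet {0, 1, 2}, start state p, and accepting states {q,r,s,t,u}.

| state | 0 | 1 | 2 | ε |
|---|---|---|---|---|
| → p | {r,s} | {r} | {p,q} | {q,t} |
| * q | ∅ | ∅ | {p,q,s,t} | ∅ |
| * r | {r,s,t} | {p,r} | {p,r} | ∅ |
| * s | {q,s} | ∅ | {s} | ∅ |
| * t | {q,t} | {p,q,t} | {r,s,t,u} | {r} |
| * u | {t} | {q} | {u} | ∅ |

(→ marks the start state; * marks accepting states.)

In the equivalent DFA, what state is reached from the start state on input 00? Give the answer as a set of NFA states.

{q,r,s,t}

Start: {p,q,r,t}.
δ(p,0) = {r,s}; δ(q,0) = ∅; δ(r,0) = {r,s,t}; δ(t,0) = {q,t}.
Union: {q,r,s,t}.
After 0: {q,r,s,t}.
δ(q,0) = ∅; δ(r,0) = {r,s,t}; δ(s,0) = {q,s}; δ(t,0) = {q,t}.
Union: {q,r,s,t}.
After 0: {q,r,s,t}.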